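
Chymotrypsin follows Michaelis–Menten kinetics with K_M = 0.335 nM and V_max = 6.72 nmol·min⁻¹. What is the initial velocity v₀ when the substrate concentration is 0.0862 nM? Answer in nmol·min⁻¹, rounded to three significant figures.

1.38 nmol·min⁻¹

v = Vmax·[S]/(Km + [S]) = 6.72 × 0.0862 / (0.335 + 0.0862)
  = 0.5793 / 0.4212 = 1.38 nmol·min⁻¹.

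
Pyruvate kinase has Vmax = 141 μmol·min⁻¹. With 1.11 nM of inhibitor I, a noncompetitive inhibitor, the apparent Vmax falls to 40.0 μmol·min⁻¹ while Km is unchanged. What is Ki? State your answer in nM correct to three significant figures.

0.440 nM

Noncompetitive: Vmax,app = Vmax/α with α = 1 + [I]/Ki.
α = Vmax/Vmax,app = 141/40.0 = 3.525.
Since α = 1 + [I]/Ki, [I]/Ki = 3.525 − 1 = 2.525 and Ki = 1.11/2.525 = 0.440 nM.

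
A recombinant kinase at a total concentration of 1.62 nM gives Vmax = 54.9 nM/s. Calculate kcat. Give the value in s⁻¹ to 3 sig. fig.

kcat = Vmax/[E]total = 54.9 nM/s / 1.62 nM = 33.9 s⁻¹.

33.9 s⁻¹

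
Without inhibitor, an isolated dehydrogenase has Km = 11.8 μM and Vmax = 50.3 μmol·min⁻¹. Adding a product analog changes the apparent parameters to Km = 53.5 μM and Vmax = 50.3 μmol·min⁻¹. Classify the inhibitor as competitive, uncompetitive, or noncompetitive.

Km increases (11.8 → 53.5 μM) while Vmax is unchanged — the hallmark of competitive inhibition.

competitive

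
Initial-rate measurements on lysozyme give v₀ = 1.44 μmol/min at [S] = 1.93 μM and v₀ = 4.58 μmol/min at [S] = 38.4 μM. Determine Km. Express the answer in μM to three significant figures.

From v = Vmax[S]/(Km+[S]), each point gives Vmax = v(Km+[S])/[S].
Equating: 1.44(Km+1.93)/1.93 = 4.58(Km+38.4)/38.4.
0.7461·Km + 1.44 = 0.1193·Km + 4.58, so (0.7461 − 0.1193)·Km = 4.58 − 1.44.
Km = 3.140/0.6268 = 5.01 μM; then Vmax = 1.44(5.01+1.93)/1.93 = 5.18 μmol/min.

5.01 μM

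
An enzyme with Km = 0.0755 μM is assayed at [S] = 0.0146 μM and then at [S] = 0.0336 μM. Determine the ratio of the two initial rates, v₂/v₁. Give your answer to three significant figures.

Since Vmax cancels, v₂/v₁ = [S]₂(Km+[S]₁) / [S]₁(Km+[S]₂).
= 0.0336×(0.0755+0.0146) / (0.0146×(0.0755+0.0336)) = 0.003027/0.001593 = 1.90.

1.90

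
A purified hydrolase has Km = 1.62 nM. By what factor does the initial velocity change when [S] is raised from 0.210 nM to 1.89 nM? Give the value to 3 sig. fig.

4.69

Since Vmax cancels, v₂/v₁ = [S]₂(Km+[S]₁) / [S]₁(Km+[S]₂).
= 1.89×(1.62+0.210) / (0.210×(1.62+1.89)) = 3.459/0.7371 = 4.69.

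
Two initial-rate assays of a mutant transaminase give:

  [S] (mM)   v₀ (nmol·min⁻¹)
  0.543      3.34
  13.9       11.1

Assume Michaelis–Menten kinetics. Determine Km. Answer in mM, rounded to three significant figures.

1.45 mM

From v = Vmax[S]/(Km+[S]), each point gives Vmax = v(Km+[S])/[S].
Equating: 3.34(Km+0.543)/0.543 = 11.1(Km+13.9)/13.9.
6.151·Km + 3.34 = 0.7986·Km + 11.1, so (6.151 − 0.7986)·Km = 11.1 − 3.34.
Km = 7.760/5.352 = 1.45 mM; then Vmax = 3.34(1.45+0.543)/0.543 = 12.3 nmol·min⁻¹.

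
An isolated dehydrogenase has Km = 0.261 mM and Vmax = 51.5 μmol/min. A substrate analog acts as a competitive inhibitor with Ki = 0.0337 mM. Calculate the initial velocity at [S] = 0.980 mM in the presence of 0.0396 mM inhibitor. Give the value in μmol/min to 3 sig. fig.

32.6 μmol/min

α = 1 + [I]/Ki = 1 + 0.0396/0.0337 = 2.175.
For a competitive inhibitor, Vmax is unchanged and the apparent Km becomes α·Km: Km,app = 0.568 mM, Vmax,app = 51.5 μmol/min.
v = Vmax,app·[S]/(Km,app + [S]) = 51.5 × 0.980/(0.568 + 0.980) = 32.6 μmol/min.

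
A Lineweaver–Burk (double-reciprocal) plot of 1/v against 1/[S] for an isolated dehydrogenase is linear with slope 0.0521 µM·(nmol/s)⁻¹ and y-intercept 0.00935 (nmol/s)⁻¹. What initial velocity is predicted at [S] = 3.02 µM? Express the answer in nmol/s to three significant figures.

37.6 nmol/s

The y-intercept is 1/Vmax, so Vmax = 1/0.00935 = 107 nmol/s.
The slope is Km/Vmax, so Km = 0.0521 × 107 = 5.57 µM.
Then v = 107 × 3.02/(5.57 + 3.02) = 37.6 nmol/s.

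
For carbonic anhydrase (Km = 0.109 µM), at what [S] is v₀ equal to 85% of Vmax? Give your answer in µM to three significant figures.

v/Vmax = [S]/(Km+[S]) = 0.85, so [S] = Km·0.85/(1 − 0.85) = 0.109 × 5.667.
[S] = 0.618 µM.

0.618 µM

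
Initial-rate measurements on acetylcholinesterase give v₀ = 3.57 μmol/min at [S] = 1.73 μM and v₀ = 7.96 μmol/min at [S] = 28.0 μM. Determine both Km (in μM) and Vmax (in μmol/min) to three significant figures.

In reciprocal form, 1/v = (Km/Vmax)·(1/[S]) + 1/Vmax. The two points give (1/[S], 1/v) = (0.5780, 0.2801) and (0.03571, 0.1256).
Slope = (0.2801 − 0.1256)/(0.5780 − 0.03571) = 0.2849; intercept = 0.2801 − 0.2849×0.5780 = 0.1155.
Vmax = 1/intercept = 8.66 μmol/min; Km = slope × Vmax = 0.2849 × 8.66 = 2.47 μM.

Km = 2.47 μM; Vmax = 8.66 μmol/min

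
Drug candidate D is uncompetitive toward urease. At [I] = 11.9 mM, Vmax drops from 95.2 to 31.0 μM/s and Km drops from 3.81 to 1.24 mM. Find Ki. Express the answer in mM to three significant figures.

Uncompetitive: Vmax,app = Vmax/α (and Km,app = Km/α) with α = 1 + [I]/Ki.
α = Vmax/Vmax,app = 95.2/31.0 = 3.071.
Since α = 1 + [I]/Ki, [I]/Ki = 3.071 − 1 = 2.071 and Ki = 11.9/2.071 = 5.75 mM.

5.75 mM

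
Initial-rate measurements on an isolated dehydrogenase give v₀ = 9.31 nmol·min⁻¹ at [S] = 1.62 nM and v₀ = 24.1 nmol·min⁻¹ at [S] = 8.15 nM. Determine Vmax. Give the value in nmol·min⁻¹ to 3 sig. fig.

39.8 nmol·min⁻¹

In reciprocal form, 1/v = (Km/Vmax)·(1/[S]) + 1/Vmax. The two points give (1/[S], 1/v) = (0.6173, 0.1074) and (0.1227, 0.04149).
Slope = (0.1074 − 0.04149)/(0.6173 − 0.1227) = 0.1333; intercept = 0.1074 − 0.1333×0.6173 = 0.02514.
Vmax = 1/intercept = 39.8 nmol·min⁻¹; Km = slope × Vmax = 0.1333 × 39.8 = 5.30 nM.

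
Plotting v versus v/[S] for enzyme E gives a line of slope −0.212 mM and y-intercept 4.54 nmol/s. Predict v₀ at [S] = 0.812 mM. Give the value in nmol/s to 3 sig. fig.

3.60 nmol/s

In the Eadie–Hofstee form v = Vmax − Km·(v/[S]), the slope is −Km and the intercept is Vmax, so Km = 0.212 mM and Vmax = 4.54 nmol/s.
v = 4.54 × 0.812/(0.212 + 0.812) = 3.60 nmol/s.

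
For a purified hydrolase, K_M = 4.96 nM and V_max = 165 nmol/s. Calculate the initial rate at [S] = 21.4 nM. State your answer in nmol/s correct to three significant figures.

v = Vmax·[S]/(Km + [S]) = 165 × 21.4 / (4.96 + 21.4)
  = 3531 / 26.36 = 134 nmol/s.

134 nmol/s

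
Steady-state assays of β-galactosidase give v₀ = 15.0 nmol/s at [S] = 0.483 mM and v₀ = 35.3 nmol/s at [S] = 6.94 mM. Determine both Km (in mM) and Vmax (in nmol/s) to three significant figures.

Km = 0.782 mM; Vmax = 39.3 nmol/s

From v = Vmax[S]/(Km+[S]), each point gives Vmax = v(Km+[S])/[S].
Equating: 15.0(Km+0.483)/0.483 = 35.3(Km+6.94)/6.94.
31.06·Km + 15.0 = 5.086·Km + 35.3, so (31.06 − 5.086)·Km = 35.3 − 15.0.
Km = 20.30/25.97 = 0.782 mM; then Vmax = 15.0(0.782+0.483)/0.483 = 39.3 nmol/s.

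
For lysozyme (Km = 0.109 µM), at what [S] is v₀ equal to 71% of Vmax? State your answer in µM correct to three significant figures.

0.267 µM

v/Vmax = [S]/(Km+[S]) = 0.71, so [S] = Km·0.71/(1 − 0.71) = 0.109 × 2.448.
[S] = 0.267 µM.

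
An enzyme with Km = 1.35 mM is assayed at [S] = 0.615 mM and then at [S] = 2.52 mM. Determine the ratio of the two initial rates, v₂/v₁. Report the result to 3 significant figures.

2.08

Since Vmax cancels, v₂/v₁ = [S]₂(Km+[S]₁) / [S]₁(Km+[S]₂).
= 2.52×(1.35+0.615) / (0.615×(1.35+2.52)) = 4.952/2.380 = 2.08.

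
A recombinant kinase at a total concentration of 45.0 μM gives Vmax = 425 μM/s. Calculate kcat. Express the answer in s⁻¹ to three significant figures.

kcat = Vmax/[E]total = 425 μM/s / 45.0 μM = 9.44 s⁻¹.

9.44 s⁻¹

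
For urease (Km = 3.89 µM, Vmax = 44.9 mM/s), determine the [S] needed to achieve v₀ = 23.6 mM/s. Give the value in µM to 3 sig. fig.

Rearranging v = Vmax[S]/(Km+[S]) gives [S] = Km·v/(Vmax − v).
[S] = 3.89 × 23.6 / (44.9 − 23.6) = 91.80/21.30 = 4.31 µM.

4.31 µM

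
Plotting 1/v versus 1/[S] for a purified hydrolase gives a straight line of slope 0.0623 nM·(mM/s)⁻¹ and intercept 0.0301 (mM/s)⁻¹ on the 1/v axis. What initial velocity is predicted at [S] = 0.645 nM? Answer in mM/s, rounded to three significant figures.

7.89 mM/s

The y-intercept is 1/Vmax, so Vmax = 1/0.0301 = 33.2 mM/s.
The slope is Km/Vmax, so Km = 0.0623 × 33.2 = 2.07 nM.
Then v = 33.2 × 0.645/(2.07 + 0.645) = 7.89 mM/s.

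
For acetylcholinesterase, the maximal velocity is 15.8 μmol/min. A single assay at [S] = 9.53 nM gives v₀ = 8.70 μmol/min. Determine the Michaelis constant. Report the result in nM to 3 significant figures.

7.78 nM

From v = Vmax[S]/(Km+[S]), Km = [S](Vmax − v)/v.
Km = 9.53 × (15.8 − 8.70) / 8.70 = 67.66/8.70 = 7.78 nM.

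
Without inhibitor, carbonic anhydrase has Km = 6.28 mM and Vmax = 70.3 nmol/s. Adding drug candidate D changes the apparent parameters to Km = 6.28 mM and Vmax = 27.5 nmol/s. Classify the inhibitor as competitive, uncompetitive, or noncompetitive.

noncompetitive

Vmax decreases (70.3 → 27.5 nmol/s) while Km is unchanged — pure noncompetitive inhibition.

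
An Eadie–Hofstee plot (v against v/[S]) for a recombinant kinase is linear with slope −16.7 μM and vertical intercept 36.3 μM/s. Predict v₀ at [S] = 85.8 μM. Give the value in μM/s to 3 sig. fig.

30.4 μM/s

In the Eadie–Hofstee form v = Vmax − Km·(v/[S]), the slope is −Km and the intercept is Vmax, so Km = 16.7 μM and Vmax = 36.3 μM/s.
v = 36.3 × 85.8/(16.7 + 85.8) = 30.4 μM/s.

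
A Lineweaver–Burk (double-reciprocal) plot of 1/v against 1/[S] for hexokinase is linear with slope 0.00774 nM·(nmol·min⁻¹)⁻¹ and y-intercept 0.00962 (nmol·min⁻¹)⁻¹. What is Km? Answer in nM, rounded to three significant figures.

0.805 nM

y-intercept = 1/Vmax ⇒ Vmax = 104 nmol·min⁻¹; slope = Km/Vmax ⇒ Km = slope × Vmax.
Km = 0.00774 × 104 = 0.805 nM.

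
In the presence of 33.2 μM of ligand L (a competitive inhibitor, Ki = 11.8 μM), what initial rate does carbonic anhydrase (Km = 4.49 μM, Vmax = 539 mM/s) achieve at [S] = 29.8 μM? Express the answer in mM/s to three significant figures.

α = 1 + [I]/Ki = 1 + 33.2/11.8 = 3.814.
For a competitive inhibitor, Vmax is unchanged and the apparent Km becomes α·Km: Km,app = 17.1 μM, Vmax,app = 539 mM/s.
v = Vmax,app·[S]/(Km,app + [S]) = 539 × 29.8/(17.1 + 29.8) = 342 mM/s.

342 mM/s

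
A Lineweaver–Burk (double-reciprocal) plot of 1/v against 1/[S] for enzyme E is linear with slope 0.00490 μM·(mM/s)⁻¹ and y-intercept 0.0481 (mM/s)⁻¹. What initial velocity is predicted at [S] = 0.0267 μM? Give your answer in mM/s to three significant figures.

4.32 mM/s

The y-intercept is 1/Vmax, so Vmax = 1/0.0481 = 20.8 mM/s.
The slope is Km/Vmax, so Km = 0.00490 × 20.8 = 0.102 μM.
Then v = 20.8 × 0.0267/(0.102 + 0.0267) = 4.32 mM/s.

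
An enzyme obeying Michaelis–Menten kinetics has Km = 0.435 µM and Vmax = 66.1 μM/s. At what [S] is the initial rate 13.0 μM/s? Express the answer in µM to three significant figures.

0.106 µM

The required fractional saturation is v/Vmax = 13.0/66.1 = 0.1967.
Then [S]/(Km+[S]) = 0.1967 ⇒ [S] = 0.435 × 0.1967/(1 − 0.1967) = 0.106 µM.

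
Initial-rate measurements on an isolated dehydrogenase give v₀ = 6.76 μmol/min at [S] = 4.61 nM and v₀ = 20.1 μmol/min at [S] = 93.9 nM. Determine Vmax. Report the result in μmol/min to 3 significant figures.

From v = Vmax[S]/(Km+[S]), each point gives Vmax = v(Km+[S])/[S].
Equating: 6.76(Km+4.61)/4.61 = 20.1(Km+93.9)/93.9.
1.466·Km + 6.76 = 0.2141·Km + 20.1, so (1.466 − 0.2141)·Km = 20.1 − 6.76.
Km = 13.34/1.252 = 10.7 nM; then Vmax = 6.76(10.7+4.61)/4.61 = 22.4 μmol/min.

22.4 μmol/min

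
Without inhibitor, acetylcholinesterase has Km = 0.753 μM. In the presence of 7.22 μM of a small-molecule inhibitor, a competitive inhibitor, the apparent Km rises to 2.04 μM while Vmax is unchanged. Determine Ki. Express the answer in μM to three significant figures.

4.22 μM

Competitive: Km,app = α·Km with α = 1 + [I]/Ki.
α = Km,app/Km = 2.04/0.753 = 2.709.
Ki = [I]/(α − 1) = 7.22/1.709 = 4.22 μM.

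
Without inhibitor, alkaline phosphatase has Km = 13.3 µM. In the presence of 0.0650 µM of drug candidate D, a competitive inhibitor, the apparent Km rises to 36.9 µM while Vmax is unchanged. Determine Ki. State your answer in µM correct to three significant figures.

0.0366 µM

Competitive: Km,app = α·Km with α = 1 + [I]/Ki.
α = Km,app/Km = 36.9/13.3 = 2.774.
Ki = [I]/(α − 1) = 0.0650/1.774 = 0.0366 µM.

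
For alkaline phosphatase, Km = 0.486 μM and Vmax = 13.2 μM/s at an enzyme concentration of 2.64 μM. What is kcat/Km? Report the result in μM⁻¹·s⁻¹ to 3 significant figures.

10.3 μM⁻¹·s⁻¹

kcat = Vmax/[E]total = 13.2/2.64 = 5.00 s⁻¹.
kcat/Km = 5.00/0.486 = 10.3 μM⁻¹·s⁻¹.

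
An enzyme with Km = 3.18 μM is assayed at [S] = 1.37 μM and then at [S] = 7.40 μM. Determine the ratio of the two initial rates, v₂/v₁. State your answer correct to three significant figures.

Since Vmax cancels, v₂/v₁ = [S]₂(Km+[S]₁) / [S]₁(Km+[S]₂).
= 7.40×(3.18+1.37) / (1.37×(3.18+7.40)) = 33.67/14.49 = 2.32.

2.32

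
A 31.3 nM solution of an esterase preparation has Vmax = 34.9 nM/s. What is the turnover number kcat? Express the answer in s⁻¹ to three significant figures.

1.12 s⁻¹

kcat = Vmax/[E]total = 34.9 nM/s / 31.3 nM = 1.12 s⁻¹.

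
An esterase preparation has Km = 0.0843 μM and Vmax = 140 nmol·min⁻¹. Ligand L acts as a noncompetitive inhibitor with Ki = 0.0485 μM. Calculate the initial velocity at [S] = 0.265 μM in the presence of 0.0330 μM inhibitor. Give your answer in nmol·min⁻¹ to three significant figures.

63.2 nmol·min⁻¹

α = 1 + [I]/Ki = 1 + 0.0330/0.0485 = 1.680.
For a noncompetitive inhibitor, Vmax is reduced to Vmax/α while Km is unchanged: Km,app = 0.0843 μM, Vmax,app = 83.3 nmol·min⁻¹.
v = Vmax,app·[S]/(Km,app + [S]) = 83.3 × 0.265/(0.0843 + 0.265) = 63.2 nmol·min⁻¹.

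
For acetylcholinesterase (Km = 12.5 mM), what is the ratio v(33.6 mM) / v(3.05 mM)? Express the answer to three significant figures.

3.72

Since Vmax cancels, v₂/v₁ = [S]₂(Km+[S]₁) / [S]₁(Km+[S]₂).
= 33.6×(12.5+3.05) / (3.05×(12.5+33.6)) = 522.5/140.6 = 3.72.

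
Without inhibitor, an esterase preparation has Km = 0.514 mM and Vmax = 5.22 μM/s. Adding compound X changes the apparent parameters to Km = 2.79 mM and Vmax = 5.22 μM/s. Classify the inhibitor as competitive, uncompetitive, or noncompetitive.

competitive

Km increases (0.514 → 2.79 mM) while Vmax is unchanged — the hallmark of competitive inhibition.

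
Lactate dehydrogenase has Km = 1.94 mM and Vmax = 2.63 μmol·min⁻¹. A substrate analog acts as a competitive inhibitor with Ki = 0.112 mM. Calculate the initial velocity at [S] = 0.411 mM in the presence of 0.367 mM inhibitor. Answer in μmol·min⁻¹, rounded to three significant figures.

0.124 μmol·min⁻¹

α = 1 + [I]/Ki = 1 + 0.367/0.112 = 4.277.
For a competitive inhibitor, Vmax is unchanged and the apparent Km becomes α·Km: Km,app = 8.30 mM, Vmax,app = 2.63 μmol·min⁻¹.
v = Vmax,app·[S]/(Km,app + [S]) = 2.63 × 0.411/(8.30 + 0.411) = 0.124 μmol·min⁻¹.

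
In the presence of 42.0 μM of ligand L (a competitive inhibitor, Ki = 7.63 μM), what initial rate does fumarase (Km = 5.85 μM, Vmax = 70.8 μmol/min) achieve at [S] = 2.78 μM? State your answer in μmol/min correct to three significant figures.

4.82 μmol/min

With α = 1 + [I]/Ki = 1 + 42.0/7.63 = 6.505, the competitive rate law is v = Vmax[S] / (αKm + [S]).
v = 70.8×2.78 / (6.505×5.85 + 2.78) = 196.8/40.83 = 4.82 μmol/min.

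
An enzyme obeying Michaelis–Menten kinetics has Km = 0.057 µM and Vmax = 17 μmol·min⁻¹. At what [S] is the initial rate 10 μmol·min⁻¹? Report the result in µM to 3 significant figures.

The required fractional saturation is v/Vmax = 10/17 = 0.5882.
Then [S]/(Km+[S]) = 0.5882 ⇒ [S] = 0.057 × 0.5882/(1 − 0.5882) = 0.0814 µM.

0.0814 µM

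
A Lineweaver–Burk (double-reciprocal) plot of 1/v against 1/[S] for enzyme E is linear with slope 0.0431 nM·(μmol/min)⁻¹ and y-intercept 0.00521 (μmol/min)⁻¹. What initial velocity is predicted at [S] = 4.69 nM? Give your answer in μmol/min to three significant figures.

69.4 μmol/min

The y-intercept is 1/Vmax, so Vmax = 1/0.00521 = 192 μmol/min.
The slope is Km/Vmax, so Km = 0.0431 × 192 = 8.27 nM.
Then v = 192 × 4.69/(8.27 + 4.69) = 69.4 μmol/min.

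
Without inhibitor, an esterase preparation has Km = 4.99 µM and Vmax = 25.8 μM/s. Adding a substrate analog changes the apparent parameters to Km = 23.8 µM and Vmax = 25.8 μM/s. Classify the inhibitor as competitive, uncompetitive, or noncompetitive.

Km increases (4.99 → 23.8 µM) while Vmax is unchanged — the hallmark of competitive inhibition.

competitive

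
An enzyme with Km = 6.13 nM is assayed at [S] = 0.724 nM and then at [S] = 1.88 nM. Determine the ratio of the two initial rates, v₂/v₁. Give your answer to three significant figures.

The fractional saturations are [S]/(Km+[S]) = 0.724/6.854 = 0.1056 and 1.88/8.010 = 0.2347.
v₂/v₁ is just their ratio: 0.2347/0.1056 = 2.22.

2.22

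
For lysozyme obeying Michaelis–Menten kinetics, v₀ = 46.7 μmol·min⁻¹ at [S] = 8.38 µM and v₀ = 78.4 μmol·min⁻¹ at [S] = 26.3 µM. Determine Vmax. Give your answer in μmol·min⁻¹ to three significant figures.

115 μmol·min⁻¹

From v = Vmax[S]/(Km+[S]), each point gives Vmax = v(Km+[S])/[S].
Equating: 46.7(Km+8.38)/8.38 = 78.4(Km+26.3)/26.3.
5.573·Km + 46.7 = 2.981·Km + 78.4, so (5.573 − 2.981)·Km = 78.4 − 46.7.
Km = 31.70/2.592 = 12.2 µM; then Vmax = 46.7(12.2+8.38)/8.38 = 115 μmol·min⁻¹.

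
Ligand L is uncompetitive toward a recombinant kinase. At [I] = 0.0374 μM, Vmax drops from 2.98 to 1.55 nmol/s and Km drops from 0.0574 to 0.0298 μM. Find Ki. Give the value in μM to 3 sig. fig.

0.0405 μM

Uncompetitive: Vmax,app = Vmax/α (and Km,app = Km/α) with α = 1 + [I]/Ki.
α = Vmax/Vmax,app = 2.98/1.55 = 1.923.
Since α = 1 + [I]/Ki, [I]/Ki = 1.923 − 1 = 0.9226 and Ki = 0.0374/0.9226 = 0.0405 μM.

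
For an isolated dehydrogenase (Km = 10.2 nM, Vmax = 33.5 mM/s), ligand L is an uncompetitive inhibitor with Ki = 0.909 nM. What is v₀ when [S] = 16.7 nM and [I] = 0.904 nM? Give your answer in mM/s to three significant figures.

α = 1 + [I]/Ki = 1 + 0.904/0.909 = 1.994.
For an uncompetitive inhibitor, both parameters are divided by α, giving Vmax/α and Km/α: Km,app = 5.11 nM, Vmax,app = 16.8 mM/s.
v = Vmax,app·[S]/(Km,app + [S]) = 16.8 × 16.7/(5.11 + 16.7) = 12.9 mM/s.

12.9 mM/s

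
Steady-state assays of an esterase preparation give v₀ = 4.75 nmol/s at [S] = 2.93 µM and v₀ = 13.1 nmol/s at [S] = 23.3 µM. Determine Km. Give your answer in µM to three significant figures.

In reciprocal form, 1/v = (Km/Vmax)·(1/[S]) + 1/Vmax. The two points give (1/[S], 1/v) = (0.3413, 0.2105) and (0.04292, 0.07634).
Slope = (0.2105 − 0.07634)/(0.3413 − 0.04292) = 0.4497; intercept = 0.2105 − 0.4497×0.3413 = 0.05703.
Vmax = 1/intercept = 17.5 nmol/s; Km = slope × Vmax = 0.4497 × 17.5 = 7.89 µM.

7.89 µM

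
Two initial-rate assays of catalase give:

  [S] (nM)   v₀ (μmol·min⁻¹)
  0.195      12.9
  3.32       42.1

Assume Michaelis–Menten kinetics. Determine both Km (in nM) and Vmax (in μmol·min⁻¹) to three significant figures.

From v = Vmax[S]/(Km+[S]), each point gives Vmax = v(Km+[S])/[S].
Equating: 12.9(Km+0.195)/0.195 = 42.1(Km+3.32)/3.32.
66.15·Km + 12.9 = 12.68·Km + 42.1, so (66.15 − 12.68)·Km = 42.1 − 12.9.
Km = 29.20/53.47 = 0.546 nM; then Vmax = 12.9(0.546+0.195)/0.195 = 49.0 μmol·min⁻¹.

Km = 0.546 nM; Vmax = 49.0 μmol·min⁻¹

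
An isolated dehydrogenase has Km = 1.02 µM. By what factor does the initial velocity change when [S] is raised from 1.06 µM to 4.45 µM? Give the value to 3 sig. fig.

The fractional saturations are [S]/(Km+[S]) = 1.06/2.080 = 0.5096 and 4.45/5.470 = 0.8135.
v₂/v₁ is just their ratio: 0.8135/0.5096 = 1.60.

1.60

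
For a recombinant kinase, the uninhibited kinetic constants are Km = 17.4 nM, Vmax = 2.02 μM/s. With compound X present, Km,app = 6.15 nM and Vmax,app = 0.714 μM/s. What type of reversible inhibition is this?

uncompetitive

Both Km and Vmax decrease by the same factor (~2.83-fold) — characteristic of uncompetitive inhibition.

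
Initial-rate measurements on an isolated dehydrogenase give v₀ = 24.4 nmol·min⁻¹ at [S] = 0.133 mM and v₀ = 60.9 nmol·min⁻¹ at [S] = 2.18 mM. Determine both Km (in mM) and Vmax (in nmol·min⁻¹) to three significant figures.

From v = Vmax[S]/(Km+[S]), each point gives Vmax = v(Km+[S])/[S].
Equating: 24.4(Km+0.133)/0.133 = 60.9(Km+2.18)/2.18.
183.5·Km + 24.4 = 27.94·Km + 60.9, so (183.5 − 27.94)·Km = 60.9 − 24.4.
Km = 36.50/155.5 = 0.235 mM; then Vmax = 24.4(0.235+0.133)/0.133 = 67.5 nmol·min⁻¹.

Km = 0.235 mM; Vmax = 67.5 nmol·min⁻¹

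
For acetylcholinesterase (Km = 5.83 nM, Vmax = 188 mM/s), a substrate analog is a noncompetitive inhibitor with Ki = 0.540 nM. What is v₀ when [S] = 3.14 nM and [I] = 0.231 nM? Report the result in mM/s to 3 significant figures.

46.1 mM/s

α = 1 + [I]/Ki = 1 + 0.231/0.540 = 1.428.
For a noncompetitive inhibitor, Vmax is reduced to Vmax/α while Km is unchanged: Km,app = 5.83 nM, Vmax,app = 132 mM/s.
v = Vmax,app·[S]/(Km,app + [S]) = 132 × 3.14/(5.83 + 3.14) = 46.1 mM/s.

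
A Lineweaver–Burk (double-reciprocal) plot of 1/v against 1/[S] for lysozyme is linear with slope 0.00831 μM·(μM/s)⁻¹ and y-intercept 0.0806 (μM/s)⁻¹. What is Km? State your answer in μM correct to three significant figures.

0.103 μM

y-intercept = 1/Vmax ⇒ Vmax = 12.4 μM/s; slope = Km/Vmax ⇒ Km = slope × Vmax.
Km = 0.00831 × 12.4 = 0.103 μM.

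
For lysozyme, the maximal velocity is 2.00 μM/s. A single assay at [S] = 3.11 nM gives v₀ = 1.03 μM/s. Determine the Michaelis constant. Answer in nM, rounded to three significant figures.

v/Vmax = 1.03/2.00 = 0.5150 = [S]/(Km+[S]).
So Km + [S] = [S]/0.5150 = 6.039 nM, giving Km = 6.039 − 3.11 = 2.93 nM.

2.93 nM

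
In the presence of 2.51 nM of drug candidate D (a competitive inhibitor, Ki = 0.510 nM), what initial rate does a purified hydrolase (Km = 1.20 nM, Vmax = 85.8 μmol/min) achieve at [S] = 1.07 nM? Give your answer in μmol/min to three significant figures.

11.2 μmol/min

α = 1 + [I]/Ki = 1 + 2.51/0.510 = 5.922.
For a competitive inhibitor, Vmax is unchanged and the apparent Km becomes α·Km: Km,app = 7.11 nM, Vmax,app = 85.8 μmol/min.
v = Vmax,app·[S]/(Km,app + [S]) = 85.8 × 1.07/(7.11 + 1.07) = 11.2 μmol/min.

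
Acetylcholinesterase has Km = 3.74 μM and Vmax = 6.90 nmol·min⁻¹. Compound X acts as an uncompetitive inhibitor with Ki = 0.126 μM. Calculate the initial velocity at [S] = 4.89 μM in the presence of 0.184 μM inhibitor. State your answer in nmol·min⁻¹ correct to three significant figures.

2.14 nmol·min⁻¹

α = 1 + [I]/Ki = 1 + 0.184/0.126 = 2.460.
For an uncompetitive inhibitor, both parameters are divided by α, giving Vmax/α and Km/α: Km,app = 1.52 μM, Vmax,app = 2.80 nmol·min⁻¹.
v = Vmax,app·[S]/(Km,app + [S]) = 2.80 × 4.89/(1.52 + 4.89) = 2.14 nmol·min⁻¹.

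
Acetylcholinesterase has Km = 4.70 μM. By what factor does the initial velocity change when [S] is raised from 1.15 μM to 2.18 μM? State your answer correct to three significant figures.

1.61

The fractional saturations are [S]/(Km+[S]) = 1.15/5.850 = 0.1966 and 2.18/6.880 = 0.3169.
v₂/v₁ is just their ratio: 0.3169/0.1966 = 1.61.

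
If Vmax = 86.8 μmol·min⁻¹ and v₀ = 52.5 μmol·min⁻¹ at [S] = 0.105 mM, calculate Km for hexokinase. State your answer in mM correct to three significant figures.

v/Vmax = 52.5/86.8 = 0.6048 = [S]/(Km+[S]).
So Km + [S] = [S]/0.6048 = 0.1736 mM, giving Km = 0.1736 − 0.105 = 0.0686 mM.

0.0686 mM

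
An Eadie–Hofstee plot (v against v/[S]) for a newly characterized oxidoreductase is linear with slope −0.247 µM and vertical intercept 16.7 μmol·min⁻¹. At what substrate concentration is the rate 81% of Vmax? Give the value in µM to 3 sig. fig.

1.05 µM

The Eadie–Hofstee slope gives Km = 0.247 µM (slope = −Km).
v/Vmax = [S]/(Km+[S]) = 0.81 ⇒ [S] = Km·0.81/(1−0.81) = 0.247 × 4.263 = 1.05 µM.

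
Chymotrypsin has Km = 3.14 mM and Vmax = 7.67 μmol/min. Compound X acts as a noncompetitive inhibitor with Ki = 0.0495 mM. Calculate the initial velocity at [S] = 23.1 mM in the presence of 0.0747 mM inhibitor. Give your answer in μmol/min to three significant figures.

2.69 μmol/min

α = 1 + [I]/Ki = 1 + 0.0747/0.0495 = 2.509.
For a noncompetitive inhibitor, Vmax is reduced to Vmax/α while Km is unchanged: Km,app = 3.14 mM, Vmax,app = 3.06 μmol/min.
v = Vmax,app·[S]/(Km,app + [S]) = 3.06 × 23.1/(3.14 + 23.1) = 2.69 μmol/min.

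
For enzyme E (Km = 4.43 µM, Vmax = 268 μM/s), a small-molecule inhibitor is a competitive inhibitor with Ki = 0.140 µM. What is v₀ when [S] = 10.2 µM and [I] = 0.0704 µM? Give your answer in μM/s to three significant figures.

α = 1 + [I]/Ki = 1 + 0.0704/0.140 = 1.503.
For a competitive inhibitor, Vmax is unchanged and the apparent Km becomes α·Km: Km,app = 6.66 µM, Vmax,app = 268 μM/s.
v = Vmax,app·[S]/(Km,app + [S]) = 268 × 10.2/(6.66 + 10.2) = 162 μM/s.

162 μM/s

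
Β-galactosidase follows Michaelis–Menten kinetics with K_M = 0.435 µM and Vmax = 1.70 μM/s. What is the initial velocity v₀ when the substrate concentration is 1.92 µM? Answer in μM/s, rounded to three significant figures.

[S]/(Km+[S]) = 1.92/2.355 = 0.8153, the fractional saturation.
v = 0.8153 × Vmax = 0.8153 × 1.70 = 1.39 μM/s.

1.39 μM/s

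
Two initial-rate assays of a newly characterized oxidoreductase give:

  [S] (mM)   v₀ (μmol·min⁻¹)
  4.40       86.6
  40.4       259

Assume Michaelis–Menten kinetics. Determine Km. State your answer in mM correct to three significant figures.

From v = Vmax[S]/(Km+[S]), each point gives Vmax = v(Km+[S])/[S].
Equating: 86.6(Km+4.40)/4.40 = 259(Km+40.4)/40.4.
19.68·Km + 86.6 = 6.411·Km + 259, so (19.68 − 6.411)·Km = 259 − 86.6.
Km = 172.4/13.27 = 13.0 mM; then Vmax = 86.6(13.0+4.40)/4.40 = 342 μmol·min⁻¹.

13.0 mM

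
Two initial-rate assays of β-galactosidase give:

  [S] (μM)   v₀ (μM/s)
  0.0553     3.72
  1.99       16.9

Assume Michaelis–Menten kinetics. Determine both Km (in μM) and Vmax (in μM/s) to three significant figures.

Km = 0.224 μM; Vmax = 18.8 μM/s

In reciprocal form, 1/v = (Km/Vmax)·(1/[S]) + 1/Vmax. The two points give (1/[S], 1/v) = (18.08, 0.2688) and (0.5025, 0.05917).
Slope = (0.2688 − 0.05917)/(18.08 − 0.5025) = 0.01192; intercept = 0.2688 − 0.01192×18.08 = 0.05318.
Vmax = 1/intercept = 18.8 μM/s; Km = slope × Vmax = 0.01192 × 18.8 = 0.224 μM.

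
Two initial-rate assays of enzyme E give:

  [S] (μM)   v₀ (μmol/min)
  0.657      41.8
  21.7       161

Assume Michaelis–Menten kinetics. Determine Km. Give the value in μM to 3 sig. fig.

2.12 μM

From v = Vmax[S]/(Km+[S]), each point gives Vmax = v(Km+[S])/[S].
Equating: 41.8(Km+0.657)/0.657 = 161(Km+21.7)/21.7.
63.62·Km + 41.8 = 7.419·Km + 161, so (63.62 − 7.419)·Km = 161 − 41.8.
Km = 119.2/56.20 = 2.12 μM; then Vmax = 41.8(2.12+0.657)/0.657 = 177 μmol/min.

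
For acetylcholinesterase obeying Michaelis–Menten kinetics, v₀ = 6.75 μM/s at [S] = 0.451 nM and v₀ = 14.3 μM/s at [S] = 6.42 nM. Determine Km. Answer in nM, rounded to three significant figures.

In reciprocal form, 1/v = (Km/Vmax)·(1/[S]) + 1/Vmax. The two points give (1/[S], 1/v) = (2.217, 0.1481) and (0.1558, 0.06993).
Slope = (0.1481 − 0.06993)/(2.217 − 0.1558) = 0.03794; intercept = 0.1481 − 0.03794×2.217 = 0.06402.
Vmax = 1/intercept = 15.6 μM/s; Km = slope × Vmax = 0.03794 × 15.6 = 0.593 nM.

0.593 nM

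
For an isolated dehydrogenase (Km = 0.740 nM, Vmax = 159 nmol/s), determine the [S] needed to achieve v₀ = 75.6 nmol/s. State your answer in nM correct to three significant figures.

The required fractional saturation is v/Vmax = 75.6/159 = 0.4755.
Then [S]/(Km+[S]) = 0.4755 ⇒ [S] = 0.740 × 0.4755/(1 − 0.4755) = 0.671 nM.

0.671 nM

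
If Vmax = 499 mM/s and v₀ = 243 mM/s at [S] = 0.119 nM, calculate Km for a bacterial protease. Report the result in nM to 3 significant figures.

0.125 nM

v/Vmax = 243/499 = 0.4870 = [S]/(Km+[S]).
So Km + [S] = [S]/0.4870 = 0.2444 nM, giving Km = 0.2444 − 0.119 = 0.125 nM.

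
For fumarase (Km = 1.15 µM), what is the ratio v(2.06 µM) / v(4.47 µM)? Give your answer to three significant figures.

0.807

The fractional saturations are [S]/(Km+[S]) = 4.47/5.620 = 0.7954 and 2.06/3.210 = 0.6417.
v₂/v₁ is just their ratio: 0.6417/0.7954 = 0.807.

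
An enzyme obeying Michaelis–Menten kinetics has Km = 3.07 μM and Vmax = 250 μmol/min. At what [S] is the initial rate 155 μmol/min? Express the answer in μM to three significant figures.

Rearranging v = Vmax[S]/(Km+[S]) gives [S] = Km·v/(Vmax − v).
[S] = 3.07 × 155 / (250 − 155) = 475.8/95.00 = 5.01 μM.

5.01 μM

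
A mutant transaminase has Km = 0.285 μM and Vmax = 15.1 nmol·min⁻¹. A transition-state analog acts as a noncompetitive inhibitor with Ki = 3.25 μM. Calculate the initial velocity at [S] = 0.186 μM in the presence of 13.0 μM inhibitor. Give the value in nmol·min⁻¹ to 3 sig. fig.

1.19 nmol·min⁻¹

With α = 1 + [I]/Ki = 1 + 13.0/3.25 = 5.000, the noncompetitive rate law is v = (Vmax/α)·[S] / (Km + [S]).
v = (15.1/5.000)×0.186 / (0.285 + 0.186) = 0.5617/0.4710 = 1.19 nmol·min⁻¹.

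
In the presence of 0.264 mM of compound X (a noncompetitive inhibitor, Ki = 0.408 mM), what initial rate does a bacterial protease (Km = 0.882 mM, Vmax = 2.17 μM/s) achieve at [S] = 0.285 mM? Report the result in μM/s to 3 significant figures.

With α = 1 + [I]/Ki = 1 + 0.264/0.408 = 1.647, the noncompetitive rate law is v = (Vmax/α)·[S] / (Km + [S]).
v = (2.17/1.647)×0.285 / (0.882 + 0.285) = 0.3755/1.167 = 0.322 μM/s.

0.322 μM/s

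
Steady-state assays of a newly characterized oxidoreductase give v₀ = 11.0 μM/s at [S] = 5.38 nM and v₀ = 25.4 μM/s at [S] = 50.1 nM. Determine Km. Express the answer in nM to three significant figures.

9.37 nM

From v = Vmax[S]/(Km+[S]), each point gives Vmax = v(Km+[S])/[S].
Equating: 11.0(Km+5.38)/5.38 = 25.4(Km+50.1)/50.1.
2.045·Km + 11.0 = 0.5070·Km + 25.4, so (2.045 − 0.5070)·Km = 25.4 − 11.0.
Km = 14.40/1.538 = 9.37 nM; then Vmax = 11.0(9.37+5.38)/5.38 = 30.1 μM/s.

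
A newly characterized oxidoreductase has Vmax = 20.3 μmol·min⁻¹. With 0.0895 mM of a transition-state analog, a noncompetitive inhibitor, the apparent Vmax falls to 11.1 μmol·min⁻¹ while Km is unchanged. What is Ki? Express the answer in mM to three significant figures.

Noncompetitive: Vmax,app = Vmax/α with α = 1 + [I]/Ki.
α = Vmax/Vmax,app = 20.3/11.1 = 1.829.
Since α = 1 + [I]/Ki, [I]/Ki = 1.829 − 1 = 0.8288 and Ki = 0.0895/0.8288 = 0.108 mM.

0.108 mM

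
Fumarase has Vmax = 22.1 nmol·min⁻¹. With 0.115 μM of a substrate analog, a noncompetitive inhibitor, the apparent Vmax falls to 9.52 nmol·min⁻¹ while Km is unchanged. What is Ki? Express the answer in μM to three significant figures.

Noncompetitive: Vmax,app = Vmax/α with α = 1 + [I]/Ki.
α = Vmax/Vmax,app = 22.1/9.52 = 2.321.
Since α = 1 + [I]/Ki, [I]/Ki = 2.321 − 1 = 1.321 and Ki = 0.115/1.321 = 0.0870 μM.

0.0870 μM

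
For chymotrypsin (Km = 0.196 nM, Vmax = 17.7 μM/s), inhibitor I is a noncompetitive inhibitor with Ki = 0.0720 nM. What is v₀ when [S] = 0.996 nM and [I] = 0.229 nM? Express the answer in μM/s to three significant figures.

α = 1 + [I]/Ki = 1 + 0.229/0.0720 = 4.181.
For a noncompetitive inhibitor, Vmax is reduced to Vmax/α while Km is unchanged: Km,app = 0.196 nM, Vmax,app = 4.23 μM/s.
v = Vmax,app·[S]/(Km,app + [S]) = 4.23 × 0.996/(0.196 + 0.996) = 3.54 μM/s.

3.54 μM/s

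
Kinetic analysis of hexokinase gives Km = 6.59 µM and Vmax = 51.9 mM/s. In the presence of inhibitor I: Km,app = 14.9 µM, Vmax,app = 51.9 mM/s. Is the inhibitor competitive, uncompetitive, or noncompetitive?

Km increases (6.59 → 14.9 µM) while Vmax is unchanged — the hallmark of competitive inhibition.

competitive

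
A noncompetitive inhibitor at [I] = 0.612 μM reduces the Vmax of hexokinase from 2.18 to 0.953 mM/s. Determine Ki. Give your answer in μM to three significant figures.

0.475 μM

Noncompetitive: Vmax,app = Vmax/α with α = 1 + [I]/Ki.
α = Vmax/Vmax,app = 2.18/0.953 = 2.288.
Ki = [I]/(α − 1) = 0.612/1.288 = 0.475 μM.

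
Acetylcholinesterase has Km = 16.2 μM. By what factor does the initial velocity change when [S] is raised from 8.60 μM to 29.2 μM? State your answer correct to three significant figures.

The fractional saturations are [S]/(Km+[S]) = 8.60/24.80 = 0.3468 and 29.2/45.40 = 0.6432.
v₂/v₁ is just their ratio: 0.6432/0.3468 = 1.85.

1.85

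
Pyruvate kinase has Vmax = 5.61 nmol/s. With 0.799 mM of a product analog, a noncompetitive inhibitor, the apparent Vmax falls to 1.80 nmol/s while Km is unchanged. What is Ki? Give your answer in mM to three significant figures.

0.377 mM

Noncompetitive: Vmax,app = Vmax/α with α = 1 + [I]/Ki.
α = Vmax/Vmax,app = 5.61/1.80 = 3.117.
Ki = [I]/(α − 1) = 0.799/2.117 = 0.377 mM.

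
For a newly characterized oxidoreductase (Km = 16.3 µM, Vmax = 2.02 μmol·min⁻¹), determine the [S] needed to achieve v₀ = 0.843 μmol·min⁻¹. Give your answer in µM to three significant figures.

Rearranging v = Vmax[S]/(Km+[S]) gives [S] = Km·v/(Vmax − v).
[S] = 16.3 × 0.843 / (2.02 − 0.843) = 13.74/1.177 = 11.7 µM.

11.7 µM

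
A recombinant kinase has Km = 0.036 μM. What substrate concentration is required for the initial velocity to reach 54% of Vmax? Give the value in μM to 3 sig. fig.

0.0423 μM

v/Vmax = [S]/(Km+[S]) = 0.54, so [S] = Km·0.54/(1 − 0.54) = 0.036 × 1.174.
[S] = 0.0423 μM.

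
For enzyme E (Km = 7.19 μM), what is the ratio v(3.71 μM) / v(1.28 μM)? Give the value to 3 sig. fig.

The fractional saturations are [S]/(Km+[S]) = 1.28/8.470 = 0.1511 and 3.71/10.90 = 0.3404.
v₂/v₁ is just their ratio: 0.3404/0.1511 = 2.25.

2.25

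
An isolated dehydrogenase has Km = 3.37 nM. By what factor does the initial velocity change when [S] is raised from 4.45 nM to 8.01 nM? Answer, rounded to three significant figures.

1.24

The fractional saturations are [S]/(Km+[S]) = 4.45/7.820 = 0.5691 and 8.01/11.38 = 0.7039.
v₂/v₁ is just their ratio: 0.7039/0.5691 = 1.24.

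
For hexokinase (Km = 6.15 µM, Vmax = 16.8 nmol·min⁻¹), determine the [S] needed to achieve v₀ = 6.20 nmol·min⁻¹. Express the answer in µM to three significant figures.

3.60 µM

Rearranging v = Vmax[S]/(Km+[S]) gives [S] = Km·v/(Vmax − v).
[S] = 6.15 × 6.20 / (16.8 − 6.20) = 38.13/10.60 = 3.60 µM.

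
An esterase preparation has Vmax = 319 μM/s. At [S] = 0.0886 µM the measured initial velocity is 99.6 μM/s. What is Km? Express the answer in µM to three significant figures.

0.195 µM

From v = Vmax[S]/(Km+[S]), Km = [S](Vmax − v)/v.
Km = 0.0886 × (319 − 99.6) / 99.6 = 19.44/99.6 = 0.195 µM.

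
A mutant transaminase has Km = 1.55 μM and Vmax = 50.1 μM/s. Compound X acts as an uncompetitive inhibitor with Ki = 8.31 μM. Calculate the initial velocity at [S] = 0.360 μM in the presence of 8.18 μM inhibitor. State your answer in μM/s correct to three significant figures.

7.97 μM/s

α = 1 + [I]/Ki = 1 + 8.18/8.31 = 1.984.
For an uncompetitive inhibitor, both parameters are divided by α, giving Vmax/α and Km/α: Km,app = 0.781 μM, Vmax,app = 25.2 μM/s.
v = Vmax,app·[S]/(Km,app + [S]) = 25.2 × 0.360/(0.781 + 0.360) = 7.97 μM/s.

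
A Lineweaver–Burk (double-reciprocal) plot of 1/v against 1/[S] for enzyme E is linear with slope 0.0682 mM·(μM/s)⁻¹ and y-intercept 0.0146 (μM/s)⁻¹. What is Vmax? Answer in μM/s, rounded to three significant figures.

The y-intercept of a Lineweaver–Burk plot equals 1/Vmax, so Vmax = 1/0.0146 = 68.5 μM/s.

68.5 μM/s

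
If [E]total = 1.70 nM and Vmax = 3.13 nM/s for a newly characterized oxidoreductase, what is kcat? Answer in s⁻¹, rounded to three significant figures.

kcat = Vmax/[E]total = 3.13 nM/s / 1.70 nM = 1.84 s⁻¹.

1.84 s⁻¹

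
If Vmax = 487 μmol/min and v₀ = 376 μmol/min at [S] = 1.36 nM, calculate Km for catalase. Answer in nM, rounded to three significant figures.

From v = Vmax[S]/(Km+[S]), Km = [S](Vmax − v)/v.
Km = 1.36 × (487 − 376) / 376 = 151.0/376 = 0.401 nM.

0.401 nM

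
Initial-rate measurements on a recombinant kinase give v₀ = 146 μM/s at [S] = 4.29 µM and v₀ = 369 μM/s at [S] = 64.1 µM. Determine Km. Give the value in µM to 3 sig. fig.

7.89 µM

From v = Vmax[S]/(Km+[S]), each point gives Vmax = v(Km+[S])/[S].
Equating: 146(Km+4.29)/4.29 = 369(Km+64.1)/64.1.
34.03·Km + 146 = 5.757·Km + 369, so (34.03 − 5.757)·Km = 369 − 146.
Km = 223.0/28.28 = 7.89 µM; then Vmax = 146(7.89+4.29)/4.29 = 414 μM/s.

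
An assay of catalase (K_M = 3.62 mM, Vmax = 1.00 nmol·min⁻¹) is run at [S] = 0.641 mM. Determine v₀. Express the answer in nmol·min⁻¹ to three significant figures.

0.150 nmol·min⁻¹

v = Vmax·[S]/(Km + [S]) = 1.00 × 0.641 / (3.62 + 0.641)
  = 0.6410 / 4.261 = 0.150 nmol·min⁻¹.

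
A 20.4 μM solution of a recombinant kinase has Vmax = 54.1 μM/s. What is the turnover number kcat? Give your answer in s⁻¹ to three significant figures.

kcat = Vmax/[E]total = 54.1 μM/s / 20.4 μM = 2.65 s⁻¹.

2.65 s⁻¹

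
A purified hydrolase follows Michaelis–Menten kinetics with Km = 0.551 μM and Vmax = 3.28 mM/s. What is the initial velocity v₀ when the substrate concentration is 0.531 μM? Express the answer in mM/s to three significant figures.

1.61 mM/s

v = Vmax·[S]/(Km + [S]) = 3.28 × 0.531 / (0.551 + 0.531)
  = 1.742 / 1.082 = 1.61 mM/s.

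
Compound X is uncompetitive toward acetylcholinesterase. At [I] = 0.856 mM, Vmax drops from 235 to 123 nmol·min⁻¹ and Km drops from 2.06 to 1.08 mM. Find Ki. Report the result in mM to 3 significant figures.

Uncompetitive: Vmax,app = Vmax/α (and Km,app = Km/α) with α = 1 + [I]/Ki.
α = Vmax/Vmax,app = 235/123 = 1.911.
Ki = [I]/(α − 1) = 0.856/0.9106 = 0.940 mM.

0.940 mM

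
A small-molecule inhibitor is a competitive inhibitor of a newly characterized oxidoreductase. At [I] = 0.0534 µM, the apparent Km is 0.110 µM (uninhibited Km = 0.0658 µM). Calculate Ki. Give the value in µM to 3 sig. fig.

0.0795 µM

Competitive: Km,app = α·Km with α = 1 + [I]/Ki.
α = Km,app/Km = 0.110/0.0658 = 1.672.
Ki = [I]/(α − 1) = 0.0534/0.6717 = 0.0795 µM.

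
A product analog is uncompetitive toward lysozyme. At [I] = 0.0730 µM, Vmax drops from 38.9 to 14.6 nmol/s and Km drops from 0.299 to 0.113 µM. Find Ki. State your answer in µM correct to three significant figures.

0.0439 µM

Uncompetitive: Vmax,app = Vmax/α (and Km,app = Km/α) with α = 1 + [I]/Ki.
α = Vmax/Vmax,app = 38.9/14.6 = 2.664.
Since α = 1 + [I]/Ki, [I]/Ki = 2.664 − 1 = 1.664 and Ki = 0.0730/1.664 = 0.0439 µM.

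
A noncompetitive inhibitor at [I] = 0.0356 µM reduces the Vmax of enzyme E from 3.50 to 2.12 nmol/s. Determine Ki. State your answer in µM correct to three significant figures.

Noncompetitive: Vmax,app = Vmax/α with α = 1 + [I]/Ki.
α = Vmax/Vmax,app = 3.50/2.12 = 1.651.
Ki = [I]/(α − 1) = 0.0356/0.6509 = 0.0547 µM.

0.0547 µM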